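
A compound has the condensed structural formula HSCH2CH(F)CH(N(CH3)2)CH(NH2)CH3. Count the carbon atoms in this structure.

7

Element totals:
  C: 7
  H: 17
  F: 1
  N: 2
  S: 1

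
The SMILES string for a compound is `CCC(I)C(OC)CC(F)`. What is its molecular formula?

C7H14FIO

Atom tally by fragment:
  CH3 → C:1 H:3
  CH2 → C:1 H:2
  CH(I) → C:1 H:1 I:1
  CH(OCH3) → C:2 H:4 O:1
  CH2 → C:1 H:2
  CH2F → C:1 H:2 F:1
Element totals:
  C: 7
  H: 14
  F: 1
  I: 1
  O: 1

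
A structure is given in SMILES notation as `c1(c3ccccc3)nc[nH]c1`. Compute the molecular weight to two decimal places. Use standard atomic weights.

144.18 g/mol

Atom tally by fragment:
  imidazole ring core → C:3 H:4 N:2
  (− 1 ring H displaced by substituents)
  + C6H5 → C:6 H:5
Element totals:
  C: 9
  H: 8
  N: 2
Molecular formula: C9H8N2.
  M = 9(12.011) + 8(1.008) + 2(14.007)
    = 108.099 + 8.064 + 28.014 = 144.177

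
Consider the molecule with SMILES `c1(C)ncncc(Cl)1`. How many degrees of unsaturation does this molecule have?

Atom tally by fragment:
  pyrimidine ring core → C:4 H:4 N:2
  (− 2 ring H displaced by substituents)
  + CH3 → C:1 H:3
  + Cl → Cl:1
Element totals:
  C: 5
  H: 5
  Cl: 1
  N: 2
Molecular formula: C5H5ClN2.
DoU = (2C + 2 + N − H − X) / 2 = (2·5 + 2 + 2 − 5 − 1) / 2 = 4.

4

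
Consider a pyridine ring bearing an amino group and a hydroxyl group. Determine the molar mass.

Atom tally by fragment:
  pyridine ring core → C:5 H:5 N:1
  (− 2 ring H displaced by substituents)
  + NH2 → N:1 H:2
  + OH → O:1 H:1
Element totals:
  C: 5
  H: 6
  N: 2
  O: 1
Molecular formula: C5H6N2O.
  M = 5(12.011) + 6(1.008) + 2(14.007) + 15.999
    = 60.055 + 6.048 + 28.014 + 15.999 = 110.116

110.12 g/mol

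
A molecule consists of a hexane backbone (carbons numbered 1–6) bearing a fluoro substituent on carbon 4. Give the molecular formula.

Atom tally by fragment:
  CH3 → C:1 H:3
  CH2 → C:1 H:2
  CH2 → C:1 H:2
  CH(F) → C:1 H:1 F:1
  CH2 → C:1 H:2
  CH3 → C:1 H:3
Element totals:
  C: 6
  H: 13
  F: 1

C6H13F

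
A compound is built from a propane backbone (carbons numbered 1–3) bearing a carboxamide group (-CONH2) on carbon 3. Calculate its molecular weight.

87.12 g/mol

Atom tally by fragment:
  CH3 → C:1 H:3
  CH2 → C:1 H:2
  CH2CONH2 → C:2 H:4 O:1 N:1
Element totals:
  C: 4
  H: 9
  N: 1
  O: 1
Molecular formula: C4H9NO.
  M = 4(12.011) + 9(1.008) + 14.007 + 15.999
    = 48.044 + 9.072 + 14.007 + 15.999 = 87.122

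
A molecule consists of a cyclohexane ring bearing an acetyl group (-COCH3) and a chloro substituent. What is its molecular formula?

Atom tally by fragment:
  cyclohexane ring core → C:6 H:12
  (− 2 ring H displaced by substituents)
  + COCH3 → C:2 H:3 O:1
  + Cl → Cl:1
Element totals:
  C: 8
  H: 13
  Cl: 1
  O: 1

C8H13ClO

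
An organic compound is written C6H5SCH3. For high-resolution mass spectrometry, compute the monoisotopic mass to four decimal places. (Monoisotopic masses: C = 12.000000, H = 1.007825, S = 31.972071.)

124.0347

Atom tally by fragment:
  benzene ring core → C:6 H:6
  (− 1 ring H displaced by substituents)
  + SCH3 → C:1 H:3 S:1
Element totals:
  C: 7
  H: 8
  S: 1
Molecular formula: C7H8S.
  M = 7(12.0) + 8(1.007825) + 31.972071
    = 84.000000 + 8.062600 + 31.972071 = 124.034671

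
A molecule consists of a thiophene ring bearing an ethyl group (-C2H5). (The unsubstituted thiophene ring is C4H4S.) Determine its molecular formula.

Atom tally by fragment:
  thiophene ring core → C:4 H:4 S:1
  (− 1 ring H displaced by substituents)
  + C2H5 → C:2 H:5
Element totals:
  C: 6
  H: 8
  S: 1

C6H8S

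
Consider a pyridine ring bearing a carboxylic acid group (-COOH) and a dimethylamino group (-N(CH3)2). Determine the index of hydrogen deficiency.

Atom tally by fragment:
  pyridine ring core → C:5 H:5 N:1
  (− 2 ring H displaced by substituents)
  + COOH → C:1 H:1 O:2
  + N(CH3)2 → N:1 C:2 H:6
Element totals:
  C: 8
  H: 10
  N: 2
  O: 2
Molecular formula: C8H10N2O2.
DoU = (2C + 2 + N − H − X) / 2 = (2·8 + 2 + 2 − 10 − 0) / 2 = 5.

5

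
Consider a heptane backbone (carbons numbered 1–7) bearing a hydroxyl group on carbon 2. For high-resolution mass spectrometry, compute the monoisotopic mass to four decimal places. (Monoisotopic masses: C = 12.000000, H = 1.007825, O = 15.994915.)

116.1201

Atom tally by fragment:
  CH3 → C:1 H:3
  CH(OH) → C:1 H:2 O:1
  CH2 → C:1 H:2
  CH2 → C:1 H:2
  CH2 → C:1 H:2
  CH2 → C:1 H:2
  CH3 → C:1 H:3
Element totals:
  C: 7
  H: 16
  O: 1
Molecular formula: C7H16O.
  M = 7(12.0) + 16(1.007825) + 15.994915
    = 84.000000 + 16.125200 + 15.994915 = 116.120115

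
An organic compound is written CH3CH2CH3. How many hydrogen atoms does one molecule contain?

8

Atom tally by fragment:
  CH3 → C:1 H:3
  CH2 → C:1 H:2
  CH3 → C:1 H:3
Element totals:
  C: 3
  H: 8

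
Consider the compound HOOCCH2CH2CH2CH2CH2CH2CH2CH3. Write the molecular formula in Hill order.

Atom tally by fragment:
  HOOCCH2 → C:2 H:3 O:2
  CH2 → C:1 H:2
  CH2 → C:1 H:2
  CH2 → C:1 H:2
  CH2 → C:1 H:2
  CH2 → C:1 H:2
  CH2 → C:1 H:2
  CH3 → C:1 H:3
Element totals:
  C: 9
  H: 18
  O: 2

C9H18O2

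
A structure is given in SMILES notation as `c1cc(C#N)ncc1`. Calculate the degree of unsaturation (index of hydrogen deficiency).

Atom tally by fragment:
  pyridine ring core → C:5 H:5 N:1
  (− 1 ring H displaced by substituents)
  + CN → C:1 N:1
Element totals:
  C: 6
  H: 4
  N: 2
Molecular formula: C6H4N2.
DoU = (2C + 2 + N − H − X) / 2 = (2·6 + 2 + 2 − 4 − 0) / 2 = 6.

6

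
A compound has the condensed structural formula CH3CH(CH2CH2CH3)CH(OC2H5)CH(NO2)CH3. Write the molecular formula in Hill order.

Atom tally by fragment:
  CH3 → C:1 H:3
  CH(CH2CH2CH3) → C:4 H:8
  CH(OC2H5) → C:3 H:6 O:1
  CH(NO2) → C:1 H:1 N:1 O:2
  CH3 → C:1 H:3
Element totals:
  C: 10
  H: 21
  N: 1
  O: 3

C10H21NO3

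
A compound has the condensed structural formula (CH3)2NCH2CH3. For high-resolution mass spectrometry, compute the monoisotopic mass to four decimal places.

Atom tally by fragment:
  (CH3)2NCH2 → C:3 H:8 N:1
  CH3 → C:1 H:3
Element totals:
  C: 4
  H: 11
  N: 1
Molecular formula: C4H11N.
  M = 4(12.0) + 11(1.007825) + 14.003074
    = 48.000000 + 11.086075 + 14.003074 = 73.089149

73.0891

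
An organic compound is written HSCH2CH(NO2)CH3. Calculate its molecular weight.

121.15 g/mol

Atom tally by fragment:
  HSCH2 → C:1 H:3 S:1
  CH(NO2) → C:1 H:1 N:1 O:2
  CH3 → C:1 H:3
Element totals:
  C: 3
  H: 7
  N: 1
  O: 2
  S: 1
Molecular formula: C3H7NO2S.
  M = 3(12.011) + 7(1.008) + 14.007 + 2(15.999) + 32.06
    = 36.033 + 7.056 + 14.007 + 31.998 + 32.060 = 121.154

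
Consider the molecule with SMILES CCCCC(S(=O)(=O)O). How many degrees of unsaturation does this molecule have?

Atom tally by fragment:
  CH3 → C:1 H:3
  CH2 → C:1 H:2
  CH2 → C:1 H:2
  CH2 → C:1 H:2
  CH2SO3H → C:1 H:3 S:1 O:3
Element totals:
  C: 5
  H: 12
  O: 3
  S: 1
Molecular formula: C5H12O3S.
DoU = (2C + 2 + N − H − X) / 2 = (2·5 + 2 + 0 − 12 − 0) / 2 = 0.

0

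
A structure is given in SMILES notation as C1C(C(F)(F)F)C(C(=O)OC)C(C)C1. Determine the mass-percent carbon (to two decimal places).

51.43%

Atom tally by fragment:
  cyclopentane ring core → C:5 H:10
  (− 3 ring H displaced by substituents)
  + CF3 → C:1 F:3
  + COOCH3 → C:2 H:3 O:2
  + CH3 → C:1 H:3
Element totals:
  C: 9
  H: 13
  F: 3
  O: 2
Molecular formula: C9H13F3O2.
Molar mass = 210.195 g/mol.
Mass from C: 9 × 12.011 = 108.099 g/mol.
%C = 108.099 / 210.195 × 100 = 51.43%.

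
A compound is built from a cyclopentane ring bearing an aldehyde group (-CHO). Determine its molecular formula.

C6H10O

Atom tally by fragment:
  cyclopentane ring core → C:5 H:10
  (− 1 ring H displaced by substituents)
  + CHO → C:1 H:1 O:1
Element totals:
  C: 6
  H: 10
  O: 1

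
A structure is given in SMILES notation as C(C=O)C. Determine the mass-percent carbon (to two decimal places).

62.04%

Atom tally by fragment:
  OHCCH2 → C:2 H:3 O:1
  CH3 → C:1 H:3
Element totals:
  C: 3
  H: 6
  O: 1
Molecular formula: C3H6O.
Molar mass = 58.080 g/mol.
Mass from C: 3 × 12.011 = 36.033 g/mol.
%C = 36.033 / 58.080 × 100 = 62.04%.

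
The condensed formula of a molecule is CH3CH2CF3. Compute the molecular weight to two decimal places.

Element totals:
  C: 3
  H: 5
  F: 3
Molecular formula: C3H5F3.
  M = 3(12.011) + 5(1.008) + 3(18.998)
    = 36.033 + 5.040 + 56.994 = 98.067

98.07 g/mol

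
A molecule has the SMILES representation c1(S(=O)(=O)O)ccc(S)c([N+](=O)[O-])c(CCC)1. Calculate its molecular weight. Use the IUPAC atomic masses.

277.31 g/mol

Atom tally by fragment:
  benzene ring core → C:6 H:6
  (− 4 ring H displaced by substituents)
  + SO3H → S:1 O:3 H:1
  + SH → S:1 H:1
  + NO2 → N:1 O:2
  + CH2CH2CH3 → C:3 H:7
Element totals:
  C: 9
  H: 11
  N: 1
  O: 5
  S: 2
Molecular formula: C9H11NO5S2.
  M = 9(12.011) + 11(1.008) + 14.007 + 5(15.999) + 2(32.06)
    = 108.099 + 11.088 + 14.007 + 79.995 + 64.120 = 277.309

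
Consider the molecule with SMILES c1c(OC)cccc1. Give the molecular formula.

Atom tally by fragment:
  benzene ring core → C:6 H:6
  (− 1 ring H displaced by substituents)
  + OCH3 → C:1 H:3 O:1
Element totals:
  C: 7
  H: 8
  O: 1

C7H8O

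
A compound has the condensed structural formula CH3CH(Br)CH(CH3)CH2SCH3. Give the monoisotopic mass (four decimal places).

Element totals:
  C: 6
  H: 13
  Br: 1
  S: 1
Molecular formula: C6H13BrS.
  M = 6(12.0) + 13(1.007825) + 78.918338 + 31.972071
    = 72.000000 + 13.101725 + 78.918338 + 31.972071 = 195.992134

195.9921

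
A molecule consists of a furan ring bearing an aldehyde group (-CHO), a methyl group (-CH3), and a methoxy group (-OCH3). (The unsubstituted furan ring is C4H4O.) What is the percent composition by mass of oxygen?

Atom tally by fragment:
  furan ring core → C:4 H:4 O:1
  (− 3 ring H displaced by substituents)
  + CHO → C:1 H:1 O:1
  + CH3 → C:1 H:3
  + OCH3 → C:1 H:3 O:1
Element totals:
  C: 7
  H: 8
  O: 3
Molecular formula: C7H8O3.
Molar mass = 140.138 g/mol.
Mass from O: 3 × 15.999 = 47.997 g/mol.
%O = 47.997 / 140.138 × 100 = 34.25%.

34.25%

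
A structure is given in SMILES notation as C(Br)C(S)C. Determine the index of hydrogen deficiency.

Atom tally by fragment:
  BrCH2 → C:1 H:2 Br:1
  CH(SH) → C:1 H:2 S:1
  CH3 → C:1 H:3
Element totals:
  C: 3
  H: 7
  Br: 1
  S: 1
Molecular formula: C3H7BrS.
DoU = (2C + 2 + N − H − X) / 2 = (2·3 + 2 + 0 − 7 − 1) / 2 = 0.

0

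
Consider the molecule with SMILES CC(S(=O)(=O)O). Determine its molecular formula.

Atom tally by fragment:
  CH3 → C:1 H:3
  CH2SO3H → C:1 H:3 S:1 O:3
Element totals:
  C: 2
  H: 6
  O: 3
  S: 1

C2H6O3S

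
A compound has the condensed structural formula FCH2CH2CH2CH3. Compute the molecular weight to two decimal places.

Atom tally by fragment:
  FCH2 → C:1 H:2 F:1
  CH2 → C:1 H:2
  CH2 → C:1 H:2
  CH3 → C:1 H:3
Element totals:
  C: 4
  H: 9
  F: 1
Molecular formula: C4H9F.
  M = 4(12.011) + 9(1.008) + 18.998
    = 48.044 + 9.072 + 18.998 = 76.114

76.11 g/mol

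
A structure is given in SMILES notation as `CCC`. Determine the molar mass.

Atom tally by fragment:
  CH3 → C:1 H:3
  CH2 → C:1 H:2
  CH3 → C:1 H:3
Element totals:
  C: 3
  H: 8
Molecular formula: C3H8.
  M = 3(12.011) + 8(1.008)
    = 36.033 + 8.064 = 44.097

44.10 g/mol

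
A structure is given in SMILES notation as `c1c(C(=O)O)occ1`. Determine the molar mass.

Atom tally by fragment:
  furan ring core → C:4 H:4 O:1
  (− 1 ring H displaced by substituents)
  + COOH → C:1 H:1 O:2
Element totals:
  C: 5
  H: 4
  O: 3
Molecular formula: C5H4O3.
  M = 5(12.011) + 4(1.008) + 3(15.999)
    = 60.055 + 4.032 + 47.997 = 112.084

112.08 g/mol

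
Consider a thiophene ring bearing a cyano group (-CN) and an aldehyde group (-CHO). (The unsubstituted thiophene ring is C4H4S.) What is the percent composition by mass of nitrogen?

10.21%

Atom tally by fragment:
  thiophene ring core → C:4 H:4 S:1
  (− 2 ring H displaced by substituents)
  + CN → C:1 N:1
  + CHO → C:1 H:1 O:1
Element totals:
  C: 6
  H: 3
  N: 1
  O: 1
  S: 1
Molecular formula: C6H3NOS.
Molar mass = 137.156 g/mol.
Mass from N: 1 × 14.007 = 14.007 g/mol.
%N = 14.007 / 137.156 × 100 = 10.21%.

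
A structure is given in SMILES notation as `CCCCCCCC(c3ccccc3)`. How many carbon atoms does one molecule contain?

14

Atom tally by fragment:
  CH3 → C:1 H:3
  CH2 → C:1 H:2
  CH2 → C:1 H:2
  CH2 → C:1 H:2
  CH2 → C:1 H:2
  CH2 → C:1 H:2
  CH2 → C:1 H:2
  CH2C6H5 → C:7 H:7
Element totals:
  C: 14
  H: 22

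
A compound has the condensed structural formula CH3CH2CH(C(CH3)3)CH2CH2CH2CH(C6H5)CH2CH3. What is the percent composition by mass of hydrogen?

12.38%

Atom tally by fragment:
  CH3 → C:1 H:3
  CH2 → C:1 H:2
  CH(C(CH3)3) → C:5 H:10
  CH2 → C:1 H:2
  CH2 → C:1 H:2
  CH2 → C:1 H:2
  CH(C6H5) → C:7 H:6
  CH2 → C:1 H:2
  CH3 → C:1 H:3
Element totals:
  C: 19
  H: 32
Molecular formula: C19H32.
Molar mass = 260.465 g/mol.
Mass from H: 32 × 1.008 = 32.256 g/mol.
%H = 32.256 / 260.465 × 100 = 12.38%.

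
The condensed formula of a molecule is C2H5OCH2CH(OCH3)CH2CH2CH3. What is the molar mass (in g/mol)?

146.23 g/mol

Element totals:
  C: 8
  H: 18
  O: 2
Molecular formula: C8H18O2.
  M = 8(12.011) + 18(1.008) + 2(15.999)
    = 96.088 + 18.144 + 31.998 = 146.230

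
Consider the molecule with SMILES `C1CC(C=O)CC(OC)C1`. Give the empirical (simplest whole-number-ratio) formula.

Atom tally by fragment:
  cyclohexane ring core → C:6 H:12
  (− 2 ring H displaced by substituents)
  + CHO → C:1 H:1 O:1
  + OCH3 → C:1 H:3 O:1
Element totals:
  C: 8
  H: 14
  O: 2
Molecular formula: C8H14O2.
gcd of subscripts = 2; dividing each by 2:
  C: 8/2 = 4
  H: 14/2 = 7
  O: 2/2 = 1

C4H7O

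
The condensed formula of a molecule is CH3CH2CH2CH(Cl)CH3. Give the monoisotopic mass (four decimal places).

106.0549

Element totals:
  C: 5
  H: 11
  Cl: 1
Molecular formula: C5H11Cl.
  M = 5(12.0) + 11(1.007825) + 34.968853
    = 60.000000 + 11.086075 + 34.968853 = 106.054928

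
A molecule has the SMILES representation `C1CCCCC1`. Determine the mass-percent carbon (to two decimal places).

85.63%

Atom tally by fragment:
  cyclohexane ring core → C:6 H:12
Element totals:
  C: 6
  H: 12
Molecular formula: C6H12.
Molar mass = 84.162 g/mol.
Mass from C: 6 × 12.011 = 72.066 g/mol.
%C = 72.066 / 84.162 × 100 = 85.63%.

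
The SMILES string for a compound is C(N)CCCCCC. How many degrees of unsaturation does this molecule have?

Atom tally by fragment:
  H2NCH2 → C:1 H:4 N:1
  CH2 → C:1 H:2
  CH2 → C:1 H:2
  CH2 → C:1 H:2
  CH2 → C:1 H:2
  CH2 → C:1 H:2
  CH3 → C:1 H:3
Element totals:
  C: 7
  H: 17
  N: 1
Molecular formula: C7H17N.
DoU = (2C + 2 + N − H − X) / 2 = (2·7 + 2 + 1 − 17 − 0) / 2 = 0.

0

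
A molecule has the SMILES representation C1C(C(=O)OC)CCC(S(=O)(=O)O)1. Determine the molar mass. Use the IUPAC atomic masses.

Atom tally by fragment:
  cyclopentane ring core → C:5 H:10
  (− 2 ring H displaced by substituents)
  + COOCH3 → C:2 H:3 O:2
  + SO3H → S:1 O:3 H:1
Element totals:
  C: 7
  H: 12
  O: 5
  S: 1
Molecular formula: C7H12O5S.
  M = 7(12.011) + 12(1.008) + 5(15.999) + 32.06
    = 84.077 + 12.096 + 79.995 + 32.060 = 208.228

208.23 g/mol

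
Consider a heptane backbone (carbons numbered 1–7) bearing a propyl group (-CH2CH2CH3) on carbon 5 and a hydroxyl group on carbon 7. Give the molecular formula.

C10H22O

Atom tally by fragment:
  CH3 → C:1 H:3
  CH2 → C:1 H:2
  CH2 → C:1 H:2
  CH2 → C:1 H:2
  CH(CH2CH2CH3) → C:4 H:8
  CH2 → C:1 H:2
  CH2OH → C:1 H:3 O:1
Element totals:
  C: 10
  H: 22
  O: 1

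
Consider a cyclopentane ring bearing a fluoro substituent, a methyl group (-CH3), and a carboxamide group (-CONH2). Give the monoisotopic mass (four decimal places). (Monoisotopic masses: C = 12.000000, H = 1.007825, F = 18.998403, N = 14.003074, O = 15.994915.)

Atom tally by fragment:
  cyclopentane ring core → C:5 H:10
  (− 3 ring H displaced by substituents)
  + F → F:1
  + CH3 → C:1 H:3
  + CONH2 → C:1 H:2 O:1 N:1
Element totals:
  C: 7
  H: 12
  F: 1
  N: 1
  O: 1
Molecular formula: C7H12FNO.
  M = 7(12.0) + 12(1.007825) + 18.998403 + 14.003074 + 15.994915
    = 84.000000 + 12.093900 + 18.998403 + 14.003074 + 15.994915 = 145.090292

145.0903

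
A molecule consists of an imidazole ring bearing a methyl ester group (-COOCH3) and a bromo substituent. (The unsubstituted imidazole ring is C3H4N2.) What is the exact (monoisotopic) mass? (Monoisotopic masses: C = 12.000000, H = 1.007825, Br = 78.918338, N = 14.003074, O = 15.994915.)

203.9534

Atom tally by fragment:
  imidazole ring core → C:3 H:4 N:2
  (− 2 ring H displaced by substituents)
  + COOCH3 → C:2 H:3 O:2
  + Br → Br:1
Element totals:
  C: 5
  H: 5
  Br: 1
  N: 2
  O: 2
Molecular formula: C5H5BrN2O2.
  M = 5(12.0) + 5(1.007825) + 78.918338 + 2(14.003074) + 2(15.994915)
    = 60.000000 + 5.039125 + 78.918338 + 28.006148 + 31.989830 = 203.953441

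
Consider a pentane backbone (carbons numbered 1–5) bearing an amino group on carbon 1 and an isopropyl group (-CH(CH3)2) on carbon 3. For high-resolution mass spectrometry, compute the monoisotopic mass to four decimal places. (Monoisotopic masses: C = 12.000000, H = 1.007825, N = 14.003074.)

129.1517

Atom tally by fragment:
  H2NCH2 → C:1 H:4 N:1
  CH2 → C:1 H:2
  CH(CH(CH3)2) → C:4 H:8
  CH2 → C:1 H:2
  CH3 → C:1 H:3
Element totals:
  C: 8
  H: 19
  N: 1
Molecular formula: C8H19N.
  M = 8(12.0) + 19(1.007825) + 14.003074
    = 96.000000 + 19.148675 + 14.003074 = 129.151749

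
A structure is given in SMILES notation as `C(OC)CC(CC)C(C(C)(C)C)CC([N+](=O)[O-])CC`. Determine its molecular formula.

C15H31NO3

Atom tally by fragment:
  CH3OCH2 → C:2 H:5 O:1
  CH2 → C:1 H:2
  CH(C2H5) → C:3 H:6
  CH(C(CH3)3) → C:5 H:10
  CH2 → C:1 H:2
  CH(NO2) → C:1 H:1 N:1 O:2
  CH2 → C:1 H:2
  CH3 → C:1 H:3
Element totals:
  C: 15
  H: 31
  N: 1
  O: 3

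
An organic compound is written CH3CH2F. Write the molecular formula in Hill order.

C2H5F

Element totals:
  C: 2
  H: 5
  F: 1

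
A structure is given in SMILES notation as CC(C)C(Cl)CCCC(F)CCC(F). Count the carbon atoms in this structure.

Atom tally by fragment:
  CH3 → C:1 H:3
  CH(CH3) → C:2 H:4
  CH(Cl) → C:1 H:1 Cl:1
  CH2 → C:1 H:2
  CH2 → C:1 H:2
  CH2 → C:1 H:2
  CH(F) → C:1 H:1 F:1
  CH2 → C:1 H:2
  CH2 → C:1 H:2
  CH2F → C:1 H:2 F:1
Element totals:
  C: 11
  H: 21
  Cl: 1
  F: 2

11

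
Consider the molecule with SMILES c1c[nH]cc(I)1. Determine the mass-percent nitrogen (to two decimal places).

Atom tally by fragment:
  pyrrole ring core → C:4 H:5 N:1
  (− 1 ring H displaced by substituents)
  + I → I:1
Element totals:
  C: 4
  H: 4
  I: 1
  N: 1
Molecular formula: C4H4IN.
Molar mass = 192.987 g/mol.
Mass from N: 1 × 14.007 = 14.007 g/mol.
%N = 14.007 / 192.987 × 100 = 7.26%.

7.26%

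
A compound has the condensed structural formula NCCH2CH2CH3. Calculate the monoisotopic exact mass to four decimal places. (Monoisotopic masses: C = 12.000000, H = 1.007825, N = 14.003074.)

69.0578

Atom tally by fragment:
  NCCH2 → C:2 H:2 N:1
  CH2 → C:1 H:2
  CH3 → C:1 H:3
Element totals:
  C: 4
  H: 7
  N: 1
Molecular formula: C4H7N.
  M = 4(12.0) + 7(1.007825) + 14.003074
    = 48.000000 + 7.054775 + 14.003074 = 69.057849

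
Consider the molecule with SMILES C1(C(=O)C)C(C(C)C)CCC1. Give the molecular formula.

Atom tally by fragment:
  cyclopentane ring core → C:5 H:10
  (− 2 ring H displaced by substituents)
  + COCH3 → C:2 H:3 O:1
  + CH(CH3)2 → C:3 H:7
Element totals:
  C: 10
  H: 18
  O: 1

C10H18O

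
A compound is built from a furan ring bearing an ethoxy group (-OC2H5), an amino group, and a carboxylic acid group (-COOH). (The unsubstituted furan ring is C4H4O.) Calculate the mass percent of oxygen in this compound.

Atom tally by fragment:
  furan ring core → C:4 H:4 O:1
  (− 3 ring H displaced by substituents)
  + OC2H5 → C:2 H:5 O:1
  + NH2 → N:1 H:2
  + COOH → C:1 H:1 O:2
Element totals:
  C: 7
  H: 9
  N: 1
  O: 4
Molecular formula: C7H9NO4.
Molar mass = 171.152 g/mol.
Mass from O: 4 × 15.999 = 63.996 g/mol.
%O = 63.996 / 171.152 × 100 = 37.39%.

37.39%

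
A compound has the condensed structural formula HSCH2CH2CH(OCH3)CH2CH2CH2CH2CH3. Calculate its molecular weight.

Atom tally by fragment:
  HSCH2 → C:1 H:3 S:1
  CH2 → C:1 H:2
  CH(OCH3) → C:2 H:4 O:1
  CH2 → C:1 H:2
  CH2 → C:1 H:2
  CH2 → C:1 H:2
  CH2 → C:1 H:2
  CH3 → C:1 H:3
Element totals:
  C: 9
  H: 20
  O: 1
  S: 1
Molecular formula: C9H20OS.
  M = 9(12.011) + 20(1.008) + 15.999 + 32.06
    = 108.099 + 20.160 + 15.999 + 32.060 = 176.318

176.32 g/mol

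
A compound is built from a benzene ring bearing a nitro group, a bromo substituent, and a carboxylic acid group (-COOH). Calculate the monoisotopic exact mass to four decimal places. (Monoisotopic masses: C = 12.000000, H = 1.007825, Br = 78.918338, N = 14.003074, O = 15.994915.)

Atom tally by fragment:
  benzene ring core → C:6 H:6
  (− 3 ring H displaced by substituents)
  + NO2 → N:1 O:2
  + Br → Br:1
  + COOH → C:1 H:1 O:2
Element totals:
  C: 7
  H: 4
  Br: 1
  N: 1
  O: 4
Molecular formula: C7H4BrNO4.
  M = 7(12.0) + 4(1.007825) + 78.918338 + 14.003074 + 4(15.994915)
    = 84.000000 + 4.031300 + 78.918338 + 14.003074 + 63.979660 = 244.932372

244.9324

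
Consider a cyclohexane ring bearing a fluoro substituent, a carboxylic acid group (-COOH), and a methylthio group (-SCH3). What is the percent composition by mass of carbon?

49.98%

Atom tally by fragment:
  cyclohexane ring core → C:6 H:12
  (− 3 ring H displaced by substituents)
  + F → F:1
  + COOH → C:1 H:1 O:2
  + SCH3 → C:1 H:3 S:1
Element totals:
  C: 8
  H: 13
  F: 1
  O: 2
  S: 1
Molecular formula: C8H13FO2S.
Molar mass = 192.248 g/mol.
Mass from C: 8 × 12.011 = 96.088 g/mol.
%C = 96.088 / 192.248 × 100 = 49.98%.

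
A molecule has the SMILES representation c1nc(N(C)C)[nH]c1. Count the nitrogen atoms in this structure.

3

Atom tally by fragment:
  imidazole ring core → C:3 H:4 N:2
  (− 1 ring H displaced by substituents)
  + N(CH3)2 → N:1 C:2 H:6
Element totals:
  C: 5
  H: 9
  N: 3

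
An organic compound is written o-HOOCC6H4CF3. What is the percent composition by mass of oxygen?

Atom tally by fragment:
  benzene ring core → C:6 H:6
  (− 2 ring H displaced by substituents)
  + COOH → C:1 H:1 O:2
  + CF3 → C:1 F:3
Element totals:
  C: 8
  H: 5
  F: 3
  O: 2
Molecular formula: C8H5F3O2.
Molar mass = 190.120 g/mol.
Mass from O: 2 × 15.999 = 31.998 g/mol.
%O = 31.998 / 190.120 × 100 = 16.83%.

16.83%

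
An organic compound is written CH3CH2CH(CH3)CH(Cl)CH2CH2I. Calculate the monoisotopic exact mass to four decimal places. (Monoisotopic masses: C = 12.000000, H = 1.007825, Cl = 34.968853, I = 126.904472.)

Element totals:
  C: 7
  H: 14
  Cl: 1
  I: 1
Molecular formula: C7H14ClI.
  M = 7(12.0) + 14(1.007825) + 34.968853 + 126.904472
    = 84.000000 + 14.109550 + 34.968853 + 126.904472 = 259.982875

259.9829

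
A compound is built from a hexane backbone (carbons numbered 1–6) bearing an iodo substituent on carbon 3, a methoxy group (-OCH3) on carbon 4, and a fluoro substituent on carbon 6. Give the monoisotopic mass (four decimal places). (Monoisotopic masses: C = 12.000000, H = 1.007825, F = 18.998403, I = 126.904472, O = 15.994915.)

Atom tally by fragment:
  CH3 → C:1 H:3
  CH2 → C:1 H:2
  CH(I) → C:1 H:1 I:1
  CH(OCH3) → C:2 H:4 O:1
  CH2 → C:1 H:2
  CH2F → C:1 H:2 F:1
Element totals:
  C: 7
  H: 14
  F: 1
  I: 1
  O: 1
Molecular formula: C7H14FIO.
  M = 7(12.0) + 14(1.007825) + 18.998403 + 126.904472 + 15.994915
    = 84.000000 + 14.109550 + 18.998403 + 126.904472 + 15.994915 = 260.007340

260.0073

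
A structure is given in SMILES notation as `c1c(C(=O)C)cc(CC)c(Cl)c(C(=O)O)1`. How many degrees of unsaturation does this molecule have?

6

Atom tally by fragment:
  benzene ring core → C:6 H:6
  (− 4 ring H displaced by substituents)
  + COCH3 → C:2 H:3 O:1
  + C2H5 → C:2 H:5
  + Cl → Cl:1
  + COOH → C:1 H:1 O:2
Element totals:
  C: 11
  H: 11
  Cl: 1
  O: 3
Molecular formula: C11H11ClO3.
DoU = (2C + 2 + N − H − X) / 2 = (2·11 + 2 + 0 − 11 − 1) / 2 = 6.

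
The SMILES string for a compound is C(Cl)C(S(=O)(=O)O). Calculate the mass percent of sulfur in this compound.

Atom tally by fragment:
  ClCH2 → C:1 H:2 Cl:1
  CH2SO3H → C:1 H:3 S:1 O:3
Element totals:
  C: 2
  H: 5
  Cl: 1
  O: 3
  S: 1
Molecular formula: C2H5ClO3S.
Molar mass = 144.569 g/mol.
Mass from S: 1 × 32.06 = 32.060 g/mol.
%S = 32.060 / 144.569 × 100 = 22.18%.

22.18%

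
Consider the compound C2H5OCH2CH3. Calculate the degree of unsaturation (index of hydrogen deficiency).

Element totals:
  C: 4
  H: 10
  O: 1
Molecular formula: C4H10O.
DoU = (2C + 2 + N − H − X) / 2 = (2·4 + 2 + 0 − 10 − 0) / 2 = 0.

0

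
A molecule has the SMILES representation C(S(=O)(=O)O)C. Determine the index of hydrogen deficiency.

0

Atom tally by fragment:
  HO3SCH2 → C:1 H:3 S:1 O:3
  CH3 → C:1 H:3
Element totals:
  C: 2
  H: 6
  O: 3
  S: 1
Molecular formula: C2H6O3S.
DoU = (2C + 2 + N − H − X) / 2 = (2·2 + 2 + 0 − 6 − 0) / 2 = 0.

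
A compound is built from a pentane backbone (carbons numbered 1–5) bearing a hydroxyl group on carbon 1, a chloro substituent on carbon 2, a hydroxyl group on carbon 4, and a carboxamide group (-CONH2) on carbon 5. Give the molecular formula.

C6H12ClNO3

Atom tally by fragment:
  HOCH2 → C:1 H:3 O:1
  CH(Cl) → C:1 H:1 Cl:1
  CH2 → C:1 H:2
  CH(OH) → C:1 H:2 O:1
  CH2CONH2 → C:2 H:4 O:1 N:1
Element totals:
  C: 6
  H: 12
  Cl: 1
  N: 1
  O: 3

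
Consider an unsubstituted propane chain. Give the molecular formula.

C3H8

Atom tally by fragment:
  CH3 → C:1 H:3
  CH2 → C:1 H:2
  CH3 → C:1 H:3
Element totals:
  C: 3
  H: 8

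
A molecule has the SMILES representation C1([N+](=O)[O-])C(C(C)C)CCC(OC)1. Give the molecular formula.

C9H17NO3

Atom tally by fragment:
  cyclopentane ring core → C:5 H:10
  (− 3 ring H displaced by substituents)
  + NO2 → N:1 O:2
  + CH(CH3)2 → C:3 H:7
  + OCH3 → C:1 H:3 O:1
Element totals:
  C: 9
  H: 17
  N: 1
  O: 3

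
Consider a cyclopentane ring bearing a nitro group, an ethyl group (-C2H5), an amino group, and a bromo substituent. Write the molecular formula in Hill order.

C7H13BrN2O2

Atom tally by fragment:
  cyclopentane ring core → C:5 H:10
  (− 4 ring H displaced by substituents)
  + NO2 → N:1 O:2
  + C2H5 → C:2 H:5
  + NH2 → N:1 H:2
  + Br → Br:1
Element totals:
  C: 7
  H: 13
  Br: 1
  N: 2
  O: 2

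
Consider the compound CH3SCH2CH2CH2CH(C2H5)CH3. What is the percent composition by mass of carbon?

Atom tally by fragment:
  CH3SCH2 → C:2 H:5 S:1
  CH2 → C:1 H:2
  CH2 → C:1 H:2
  CH(C2H5) → C:3 H:6
  CH3 → C:1 H:3
Element totals:
  C: 8
  H: 18
  S: 1
Molecular formula: C8H18S.
Molar mass = 146.292 g/mol.
Mass from C: 8 × 12.011 = 96.088 g/mol.
%C = 96.088 / 146.292 × 100 = 65.68%.

65.68%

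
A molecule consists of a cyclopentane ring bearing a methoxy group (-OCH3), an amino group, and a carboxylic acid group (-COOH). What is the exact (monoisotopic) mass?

159.0895

Atom tally by fragment:
  cyclopentane ring core → C:5 H:10
  (− 3 ring H displaced by substituents)
  + OCH3 → C:1 H:3 O:1
  + NH2 → N:1 H:2
  + COOH → C:1 H:1 O:2
Element totals:
  C: 7
  H: 13
  N: 1
  O: 3
Molecular formula: C7H13NO3.
  M = 7(12.0) + 13(1.007825) + 14.003074 + 3(15.994915)
    = 84.000000 + 13.101725 + 14.003074 + 47.984745 = 159.089544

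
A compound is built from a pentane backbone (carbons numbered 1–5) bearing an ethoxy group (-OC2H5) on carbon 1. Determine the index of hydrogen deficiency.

0

Atom tally by fragment:
  C2H5OCH2 → C:3 H:7 O:1
  CH2 → C:1 H:2
  CH2 → C:1 H:2
  CH2 → C:1 H:2
  CH3 → C:1 H:3
Element totals:
  C: 7
  H: 16
  O: 1
Molecular formula: C7H16O.
DoU = (2C + 2 + N − H − X) / 2 = (2·7 + 2 + 0 − 16 − 0) / 2 = 0.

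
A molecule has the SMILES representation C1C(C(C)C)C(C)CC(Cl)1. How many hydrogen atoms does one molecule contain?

Atom tally by fragment:
  cyclopentane ring core → C:5 H:10
  (− 3 ring H displaced by substituents)
  + CH(CH3)2 → C:3 H:7
  + CH3 → C:1 H:3
  + Cl → Cl:1
Element totals:
  C: 9
  H: 17
  Cl: 1

17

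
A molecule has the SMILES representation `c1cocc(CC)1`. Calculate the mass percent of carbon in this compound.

74.97%

Atom tally by fragment:
  furan ring core → C:4 H:4 O:1
  (− 1 ring H displaced by substituents)
  + C2H5 → C:2 H:5
Element totals:
  C: 6
  H: 8
  O: 1
Molecular formula: C6H8O.
Molar mass = 96.129 g/mol.
Mass from C: 6 × 12.011 = 72.066 g/mol.
%C = 72.066 / 96.129 × 100 = 74.97%.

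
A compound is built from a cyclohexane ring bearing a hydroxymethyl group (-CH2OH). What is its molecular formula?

Atom tally by fragment:
  cyclohexane ring core → C:6 H:12
  (− 1 ring H displaced by substituents)
  + CH2OH → C:1 H:3 O:1
Element totals:
  C: 7
  H: 14
  O: 1

C7H14O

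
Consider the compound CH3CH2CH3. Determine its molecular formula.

Atom tally by fragment:
  CH3 → C:1 H:3
  CH2 → C:1 H:2
  CH3 → C:1 H:3
Element totals:
  C: 3
  H: 8

C3H8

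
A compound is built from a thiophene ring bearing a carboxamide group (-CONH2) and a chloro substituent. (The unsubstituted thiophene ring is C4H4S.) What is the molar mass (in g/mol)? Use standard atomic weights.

Atom tally by fragment:
  thiophene ring core → C:4 H:4 S:1
  (− 2 ring H displaced by substituents)
  + CONH2 → C:1 H:2 O:1 N:1
  + Cl → Cl:1
Element totals:
  C: 5
  H: 4
  Cl: 1
  N: 1
  O: 1
  S: 1
Molecular formula: C5H4ClNOS.
  M = 5(12.011) + 4(1.008) + 35.45 + 14.007 + 15.999 + 32.06
    = 60.055 + 4.032 + 35.450 + 14.007 + 15.999 + 32.060 = 161.603

161.60 g/mol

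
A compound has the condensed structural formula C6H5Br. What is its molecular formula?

C6H5Br

Atom tally by fragment:
  benzene ring core → C:6 H:6
  (− 1 ring H displaced by substituents)
  + Br → Br:1
Element totals:
  C: 6
  H: 5
  Br: 1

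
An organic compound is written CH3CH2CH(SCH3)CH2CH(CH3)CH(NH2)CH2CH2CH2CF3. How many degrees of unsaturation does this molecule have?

Element totals:
  C: 12
  H: 24
  F: 3
  N: 1
  S: 1
Molecular formula: C12H24F3NS.
DoU = (2C + 2 + N − H − X) / 2 = (2·12 + 2 + 1 − 24 − 3) / 2 = 0.

0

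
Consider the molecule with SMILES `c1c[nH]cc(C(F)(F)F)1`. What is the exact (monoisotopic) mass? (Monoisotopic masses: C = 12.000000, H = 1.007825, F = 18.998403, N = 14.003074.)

135.0296

Atom tally by fragment:
  pyrrole ring core → C:4 H:5 N:1
  (− 1 ring H displaced by substituents)
  + CF3 → C:1 F:3
Element totals:
  C: 5
  H: 4
  F: 3
  N: 1
Molecular formula: C5H4F3N.
  M = 5(12.0) + 4(1.007825) + 3(18.998403) + 14.003074
    = 60.000000 + 4.031300 + 56.995209 + 14.003074 = 135.029583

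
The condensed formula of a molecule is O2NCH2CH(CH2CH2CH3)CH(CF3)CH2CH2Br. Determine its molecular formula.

Element totals:
  C: 9
  H: 15
  Br: 1
  F: 3
  N: 1
  O: 2

C9H15BrF3NO2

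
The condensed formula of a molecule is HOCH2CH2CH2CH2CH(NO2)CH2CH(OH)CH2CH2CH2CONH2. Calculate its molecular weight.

Atom tally by fragment:
  HOCH2CH2 → C:2 H:5 O:1
  CH2 → C:1 H:2
  CH2 → C:1 H:2
  CH(NO2) → C:1 H:1 N:1 O:2
  CH2 → C:1 H:2
  CH(OH) → C:1 H:2 O:1
  CH2 → C:1 H:2
  CH2 → C:1 H:2
  CH2CONH2 → C:2 H:4 O:1 N:1
Element totals:
  C: 11
  H: 22
  N: 2
  O: 5
Molecular formula: C11H22N2O5.
  M = 11(12.011) + 22(1.008) + 2(14.007) + 5(15.999)
    = 132.121 + 22.176 + 28.014 + 79.995 = 262.306

262.31 g/mol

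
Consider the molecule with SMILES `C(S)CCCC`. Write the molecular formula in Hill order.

Atom tally by fragment:
  HSCH2 → C:1 H:3 S:1
  CH2 → C:1 H:2
  CH2 → C:1 H:2
  CH2 → C:1 H:2
  CH3 → C:1 H:3
Element totals:
  C: 5
  H: 12
  S: 1

C5H12S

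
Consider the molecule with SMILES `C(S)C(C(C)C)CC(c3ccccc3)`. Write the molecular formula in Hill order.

C13H20S

Atom tally by fragment:
  HSCH2 → C:1 H:3 S:1
  CH(CH(CH3)2) → C:4 H:8
  CH2 → C:1 H:2
  CH2C6H5 → C:7 H:7
Element totals:
  C: 13
  H: 20
  S: 1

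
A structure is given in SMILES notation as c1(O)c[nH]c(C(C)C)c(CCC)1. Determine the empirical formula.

C10H17NO

Atom tally by fragment:
  pyrrole ring core → C:4 H:5 N:1
  (− 3 ring H displaced by substituents)
  + OH → O:1 H:1
  + CH(CH3)2 → C:3 H:7
  + CH2CH2CH3 → C:3 H:7
Element totals:
  C: 10
  H: 17
  N: 1
  O: 1
Molecular formula: C10H17NO.
gcd of subscripts (10, 17, 1, 1) = 1, so the empirical formula equals the molecular formula.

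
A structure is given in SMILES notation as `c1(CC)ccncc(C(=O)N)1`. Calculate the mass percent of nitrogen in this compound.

18.65%

Atom tally by fragment:
  pyridine ring core → C:5 H:5 N:1
  (− 2 ring H displaced by substituents)
  + C2H5 → C:2 H:5
  + CONH2 → C:1 H:2 O:1 N:1
Element totals:
  C: 8
  H: 10
  N: 2
  O: 1
Molecular formula: C8H10N2O.
Molar mass = 150.181 g/mol.
Mass from N: 2 × 14.007 = 28.014 g/mol.
%N = 28.014 / 150.181 × 100 = 18.65%.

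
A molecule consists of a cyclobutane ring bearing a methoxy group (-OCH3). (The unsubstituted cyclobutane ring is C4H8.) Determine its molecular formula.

C5H10O

Atom tally by fragment:
  cyclobutane ring core → C:4 H:8
  (− 1 ring H displaced by substituents)
  + OCH3 → C:1 H:3 O:1
Element totals:
  C: 5
  H: 10
  O: 1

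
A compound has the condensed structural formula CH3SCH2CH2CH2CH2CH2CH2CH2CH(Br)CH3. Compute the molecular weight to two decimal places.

Atom tally by fragment:
  CH3SCH2 → C:2 H:5 S:1
  CH2 → C:1 H:2
  CH2 → C:1 H:2
  CH2 → C:1 H:2
  CH2 → C:1 H:2
  CH2 → C:1 H:2
  CH2 → C:1 H:2
  CH(Br) → C:1 H:1 Br:1
  CH3 → C:1 H:3
Element totals:
  C: 10
  H: 21
  Br: 1
  S: 1
Molecular formula: C10H21BrS.
  M = 10(12.011) + 21(1.008) + 79.904 + 32.06
    = 120.110 + 21.168 + 79.904 + 32.060 = 253.242

253.24 g/mol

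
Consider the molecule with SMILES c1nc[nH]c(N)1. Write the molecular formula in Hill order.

Atom tally by fragment:
  imidazole ring core → C:3 H:4 N:2
  (− 1 ring H displaced by substituents)
  + NH2 → N:1 H:2
Element totals:
  C: 3
  H: 5
  N: 3

C3H5N3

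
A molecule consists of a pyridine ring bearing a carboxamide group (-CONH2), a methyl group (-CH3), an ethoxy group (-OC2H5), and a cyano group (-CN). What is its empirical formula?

Atom tally by fragment:
  pyridine ring core → C:5 H:5 N:1
  (− 4 ring H displaced by substituents)
  + CONH2 → C:1 H:2 O:1 N:1
  + CH3 → C:1 H:3
  + OC2H5 → C:2 H:5 O:1
  + CN → C:1 N:1
Element totals:
  C: 10
  H: 11
  N: 3
  O: 2
Molecular formula: C10H11N3O2.
gcd of subscripts (10, 11, 3, 2) = 1, so the empirical formula equals the molecular formula.

C10H11N3O2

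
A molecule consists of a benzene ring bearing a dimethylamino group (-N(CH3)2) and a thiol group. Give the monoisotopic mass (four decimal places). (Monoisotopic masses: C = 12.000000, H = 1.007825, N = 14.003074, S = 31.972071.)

153.0612

Atom tally by fragment:
  benzene ring core → C:6 H:6
  (− 2 ring H displaced by substituents)
  + N(CH3)2 → N:1 C:2 H:6
  + SH → S:1 H:1
Element totals:
  C: 8
  H: 11
  N: 1
  S: 1
Molecular formula: C8H11NS.
  M = 8(12.0) + 11(1.007825) + 14.003074 + 31.972071
    = 96.000000 + 11.086075 + 14.003074 + 31.972071 = 153.061220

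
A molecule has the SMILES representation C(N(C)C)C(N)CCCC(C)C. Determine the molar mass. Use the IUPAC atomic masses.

172.32 g/mol

Atom tally by fragment:
  (CH3)2NCH2 → C:3 H:8 N:1
  CH(NH2) → C:1 H:3 N:1
  CH2 → C:1 H:2
  CH2 → C:1 H:2
  CH2 → C:1 H:2
  CH(CH3) → C:2 H:4
  CH3 → C:1 H:3
Element totals:
  C: 10
  H: 24
  N: 2
Molecular formula: C10H24N2.
  M = 10(12.011) + 24(1.008) + 2(14.007)
    = 120.110 + 24.192 + 28.014 = 172.316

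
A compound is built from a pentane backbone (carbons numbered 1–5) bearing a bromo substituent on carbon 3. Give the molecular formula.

Atom tally by fragment:
  CH3 → C:1 H:3
  CH2 → C:1 H:2
  CH(Br) → C:1 H:1 Br:1
  CH2 → C:1 H:2
  CH3 → C:1 H:3
Element totals:
  C: 5
  H: 11
  Br: 1

C5H11Br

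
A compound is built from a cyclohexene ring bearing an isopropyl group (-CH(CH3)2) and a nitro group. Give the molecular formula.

C9H15NO2

Atom tally by fragment:
  cyclohexene ring core → C:6 H:10
  (− 2 ring H displaced by substituents)
  + CH(CH3)2 → C:3 H:7
  + NO2 → N:1 O:2
Element totals:
  C: 9
  H: 15
  N: 1
  O: 2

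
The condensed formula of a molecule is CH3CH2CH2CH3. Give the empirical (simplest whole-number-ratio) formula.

Element totals:
  C: 4
  H: 10
Molecular formula: C4H10.
gcd of subscripts = 2; dividing each by 2:
  C: 4/2 = 2
  H: 10/2 = 5

C2H5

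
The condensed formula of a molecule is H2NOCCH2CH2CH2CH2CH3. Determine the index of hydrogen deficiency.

1

Atom tally by fragment:
  H2NOCCH2 → C:2 H:4 O:1 N:1
  CH2 → C:1 H:2
  CH2 → C:1 H:2
  CH2 → C:1 H:2
  CH3 → C:1 H:3
Element totals:
  C: 6
  H: 13
  N: 1
  O: 1
Molecular formula: C6H13NO.
DoU = (2C + 2 + N − H − X) / 2 = (2·6 + 2 + 1 − 13 − 0) / 2 = 1.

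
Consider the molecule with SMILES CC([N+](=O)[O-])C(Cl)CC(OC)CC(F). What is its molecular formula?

Atom tally by fragment:
  CH3 → C:1 H:3
  CH(NO2) → C:1 H:1 N:1 O:2
  CH(Cl) → C:1 H:1 Cl:1
  CH2 → C:1 H:2
  CH(OCH3) → C:2 H:4 O:1
  CH2 → C:1 H:2
  CH2F → C:1 H:2 F:1
Element totals:
  C: 8
  H: 15
  Cl: 1
  F: 1
  N: 1
  O: 3

C8H15ClFNO3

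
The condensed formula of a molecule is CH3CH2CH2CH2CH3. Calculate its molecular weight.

Element totals:
  C: 5
  H: 12
Molecular formula: C5H12.
  M = 5(12.011) + 12(1.008)
    = 60.055 + 12.096 = 72.151

72.15 g/mol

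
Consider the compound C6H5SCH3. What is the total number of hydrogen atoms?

8

Atom tally by fragment:
  benzene ring core → C:6 H:6
  (− 1 ring H displaced by substituents)
  + SCH3 → C:1 H:3 S:1
Element totals:
  C: 7
  H: 8
  S: 1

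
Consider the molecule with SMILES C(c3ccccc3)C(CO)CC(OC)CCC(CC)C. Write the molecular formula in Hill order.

Atom tally by fragment:
  C6H5CH2 → C:7 H:7
  CH(CH2OH) → C:2 H:4 O:1
  CH2 → C:1 H:2
  CH(OCH3) → C:2 H:4 O:1
  CH2 → C:1 H:2
  CH2 → C:1 H:2
  CH(C2H5) → C:3 H:6
  CH3 → C:1 H:3
Element totals:
  C: 18
  H: 30
  O: 2

C18H30O2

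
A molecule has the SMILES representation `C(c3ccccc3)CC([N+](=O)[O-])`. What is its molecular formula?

C9H11NO2

Atom tally by fragment:
  C6H5CH2 → C:7 H:7
  CH2 → C:1 H:2
  CH2NO2 → C:1 H:2 N:1 O:2
Element totals:
  C: 9
  H: 11
  N: 1
  O: 2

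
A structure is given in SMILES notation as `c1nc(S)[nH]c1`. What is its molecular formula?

C3H4N2S

Atom tally by fragment:
  imidazole ring core → C:3 H:4 N:2
  (− 1 ring H displaced by substituents)
  + SH → S:1 H:1
Element totals:
  C: 3
  H: 4
  N: 2
  S: 1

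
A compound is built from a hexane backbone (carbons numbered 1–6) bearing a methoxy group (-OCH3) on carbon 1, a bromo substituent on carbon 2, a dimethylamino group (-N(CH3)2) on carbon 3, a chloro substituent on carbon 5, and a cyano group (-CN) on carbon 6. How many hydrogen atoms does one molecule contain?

Atom tally by fragment:
  CH3OCH2 → C:2 H:5 O:1
  CH(Br) → C:1 H:1 Br:1
  CH(N(CH3)2) → C:3 H:7 N:1
  CH2 → C:1 H:2
  CH(Cl) → C:1 H:1 Cl:1
  CH2CN → C:2 H:2 N:1
Element totals:
  C: 10
  H: 18
  Br: 1
  Cl: 1
  N: 2
  O: 1

18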